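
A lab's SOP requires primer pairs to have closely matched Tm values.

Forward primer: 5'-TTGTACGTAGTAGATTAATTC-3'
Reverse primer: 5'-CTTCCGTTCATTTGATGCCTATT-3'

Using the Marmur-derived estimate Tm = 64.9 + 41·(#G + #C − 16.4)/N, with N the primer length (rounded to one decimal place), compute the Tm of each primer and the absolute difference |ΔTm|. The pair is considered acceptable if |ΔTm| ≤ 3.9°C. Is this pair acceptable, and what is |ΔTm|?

Forward: G+C = 6, N = 21 → Tm = 64.9 + 41·(6 − 16.4)/21 = 44.6°C.
Reverse: G+C = 9, N = 23 → Tm = 64.9 + 41·(9 − 16.4)/23 = 51.7°C.
|ΔTm| = |44.6 − 51.7| = 7.1°C, > 3.9°C.

|ΔTm| = 7.1°C; the pair is not acceptable.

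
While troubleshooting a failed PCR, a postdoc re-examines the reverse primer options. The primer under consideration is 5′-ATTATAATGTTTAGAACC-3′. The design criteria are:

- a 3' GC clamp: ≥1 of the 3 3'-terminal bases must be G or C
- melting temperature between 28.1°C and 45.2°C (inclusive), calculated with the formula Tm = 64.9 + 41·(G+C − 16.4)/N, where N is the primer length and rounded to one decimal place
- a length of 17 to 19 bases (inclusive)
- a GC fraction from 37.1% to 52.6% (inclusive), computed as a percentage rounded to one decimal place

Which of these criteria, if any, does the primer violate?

Fails: GC content.

Base counts: A=7, T=7, G=2, C=2 (length 18).
GC clamp: 3' end ACC has 2 G/C ✓
Tm: Tm = 64.9 + 41·(4 − 16.4)/18 = 36.7°C ✓
length: length 18 ✓
GC content: GC 4/18 = 22.2%, outside 37.1–52.6% ✗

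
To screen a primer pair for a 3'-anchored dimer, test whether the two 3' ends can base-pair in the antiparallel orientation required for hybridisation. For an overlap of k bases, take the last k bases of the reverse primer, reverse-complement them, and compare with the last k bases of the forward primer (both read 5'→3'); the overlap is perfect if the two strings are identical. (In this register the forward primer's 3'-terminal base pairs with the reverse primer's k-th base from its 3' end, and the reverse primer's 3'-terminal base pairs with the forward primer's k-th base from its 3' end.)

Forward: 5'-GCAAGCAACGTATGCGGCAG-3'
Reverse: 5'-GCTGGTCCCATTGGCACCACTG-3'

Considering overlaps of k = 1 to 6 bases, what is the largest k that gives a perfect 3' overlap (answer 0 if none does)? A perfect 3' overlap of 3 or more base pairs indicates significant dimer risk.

Last 6 bases (5'→3') — forward …CGGCAG, reverse …CCACTG.
Reverse complement of the reverse primer's last 6 bases: CAGTGG; its first k bases are the reverse complement of the reverse primer's last k bases, so a perfect k-base overlap needs the forward primer's last k bases to equal them.
Comparing (forward last k vs required): k=1: G vs C ✗; k=2: AG vs CA ✗; k=3: CAG vs CAG ✓; k=4: GCAG vs CAGT ✗; k=5: GGCAG vs CAGTG ✗; k=6: CGGCAG vs CAGTGG ✗.
Only k = 3 is perfect, so the longest perfect 3' overlap is 3.

Longest perfect overlap: 3 complementary base pairs; significant dimer risk (threshold 3).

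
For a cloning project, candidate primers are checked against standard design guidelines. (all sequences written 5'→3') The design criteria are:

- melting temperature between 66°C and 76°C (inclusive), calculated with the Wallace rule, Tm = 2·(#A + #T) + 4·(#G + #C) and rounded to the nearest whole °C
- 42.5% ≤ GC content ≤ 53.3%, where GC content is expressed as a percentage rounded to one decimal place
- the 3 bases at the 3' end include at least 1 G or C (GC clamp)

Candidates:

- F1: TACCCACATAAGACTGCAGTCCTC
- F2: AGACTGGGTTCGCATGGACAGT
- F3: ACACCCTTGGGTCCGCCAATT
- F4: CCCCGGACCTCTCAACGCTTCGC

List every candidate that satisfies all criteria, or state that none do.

F1 only.

F1 (24 nt, A=7 T=5 G=3 C=9): Tm = 2·12 + 4·12 = 72°C ✓; GC 12/24 = 50.0% ✓; 3' end CTC has 2 G/C ✓ — passes.
F2 (22 nt, A=5 T=5 G=8 C=4): Tm = 2·10 + 4·12 = 68°C ✓; GC 12/22 = 54.5%, outside 42.5–53.3% ✗; 3' end AGT has 1 G/C ✓ — fails.
F3 (21 nt, A=4 T=5 G=4 C=8): Tm = 2·9 + 4·12 = 66°C ✓; GC 12/21 = 57.1%, outside 42.5–53.3% ✗; 3' end ATT has 0 G/C, need ≥1 ✗ — fails.
F4 (23 nt, A=3 T=4 G=4 C=12): Tm = 2·7 + 4·16 = 78°C, outside 66–76°C ✗; GC 16/23 = 69.6%, outside 42.5–53.3% ✗; 3' end CGC has 3 G/C ✓ — fails.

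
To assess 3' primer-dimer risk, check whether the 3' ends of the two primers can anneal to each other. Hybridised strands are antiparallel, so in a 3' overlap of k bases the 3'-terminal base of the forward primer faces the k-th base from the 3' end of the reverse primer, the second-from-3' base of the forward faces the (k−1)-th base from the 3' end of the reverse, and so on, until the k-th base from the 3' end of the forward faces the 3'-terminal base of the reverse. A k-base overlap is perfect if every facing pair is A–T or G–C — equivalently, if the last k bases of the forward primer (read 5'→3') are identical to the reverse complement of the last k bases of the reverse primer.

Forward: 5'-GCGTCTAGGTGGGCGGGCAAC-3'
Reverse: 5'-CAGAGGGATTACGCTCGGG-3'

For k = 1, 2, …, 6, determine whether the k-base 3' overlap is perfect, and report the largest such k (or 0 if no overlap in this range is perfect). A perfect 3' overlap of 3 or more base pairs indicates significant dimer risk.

Longest perfect overlap: 1 complementary base pair; below the dimer-risk threshold (threshold 3).

Last 6 bases (5'→3') — forward …GGCAAC, reverse …CTCGGG.
Reverse complement of the reverse primer's last 6 bases: CCCGAG; its first k bases are the reverse complement of the reverse primer's last k bases, so a perfect k-base overlap needs the forward primer's last k bases to equal them.
Comparing (forward last k vs required): k=1: C vs C ✓; k=2: AC vs CC ✗; k=3: AAC vs CCC ✗; k=4: CAAC vs CCCG ✗; k=5: GCAAC vs CCCGA ✗; k=6: GGCAAC vs CCCGAG ✗.
Only k = 1 is perfect, so the longest perfect 3' overlap is 1.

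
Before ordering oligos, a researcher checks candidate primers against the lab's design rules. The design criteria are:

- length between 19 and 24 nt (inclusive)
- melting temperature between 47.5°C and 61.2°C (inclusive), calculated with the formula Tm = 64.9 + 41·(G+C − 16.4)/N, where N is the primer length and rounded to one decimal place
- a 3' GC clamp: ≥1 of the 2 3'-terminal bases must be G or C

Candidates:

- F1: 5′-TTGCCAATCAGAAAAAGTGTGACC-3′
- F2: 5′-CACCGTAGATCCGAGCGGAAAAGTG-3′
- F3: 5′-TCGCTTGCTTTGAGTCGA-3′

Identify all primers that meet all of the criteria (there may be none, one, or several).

F1 (24 nt, A=9 T=5 G=5 C=5): length 24 ✓; Tm = 64.9 + 41·(10 − 16.4)/24 = 54.0°C ✓; 3' end CC has 2 G/C ✓ — passes.
F2 (25 nt, A=8 T=3 G=8 C=6): length 25, outside 19–24 ✗; Tm = 64.9 + 41·(14 − 16.4)/25 = 61.0°C ✓; 3' end TG has 1 G/C ✓ — fails.
F3 (18 nt, A=2 T=7 G=5 C=4): length 18, outside 19–24 ✗; Tm = 64.9 + 41·(9 − 16.4)/18 = 48.0°C ✓; 3' end GA has 1 G/C ✓ — fails.

F1 only.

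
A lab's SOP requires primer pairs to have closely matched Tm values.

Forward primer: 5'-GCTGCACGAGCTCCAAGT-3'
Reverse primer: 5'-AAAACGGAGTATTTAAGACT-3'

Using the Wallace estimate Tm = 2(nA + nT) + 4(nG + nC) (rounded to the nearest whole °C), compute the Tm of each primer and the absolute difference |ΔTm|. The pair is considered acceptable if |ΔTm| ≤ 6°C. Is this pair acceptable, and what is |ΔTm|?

Forward: A=4 T=3 G=5 C=6 → Tm = 2·7 + 4·11 = 58°C.
Reverse: A=9 T=5 G=4 C=2 → Tm = 2·14 + 4·6 = 52°C.
|ΔTm| = |58 − 52| = 6°C, ≤ 6°C.

|ΔTm| = 6°C; the pair is acceptable.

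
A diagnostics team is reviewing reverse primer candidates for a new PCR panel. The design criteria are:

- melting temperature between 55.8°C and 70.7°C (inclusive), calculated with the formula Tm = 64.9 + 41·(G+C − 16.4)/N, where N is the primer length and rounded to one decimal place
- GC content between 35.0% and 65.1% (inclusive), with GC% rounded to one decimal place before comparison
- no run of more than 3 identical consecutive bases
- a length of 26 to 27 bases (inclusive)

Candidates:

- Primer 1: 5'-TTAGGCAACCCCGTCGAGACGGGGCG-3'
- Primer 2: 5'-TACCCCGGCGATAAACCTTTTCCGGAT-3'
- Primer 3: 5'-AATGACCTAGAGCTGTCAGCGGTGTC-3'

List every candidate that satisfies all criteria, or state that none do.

Primer 1 (26 nt, A=5 T=3 G=10 C=8): Tm = 64.9 + 41·(18 − 16.4)/26 = 67.4°C ✓; GC 18/26 = 69.2%, outside 35.0–65.1% ✗; longest run = 4, exceeds 3 ✗; length 26 ✓ — fails.
Primer 2 (27 nt, A=6 T=7 G=5 C=9): Tm = 64.9 + 41·(14 − 16.4)/27 = 61.3°C ✓; GC 14/27 = 51.9% ✓; longest run = 4, exceeds 3 ✗; length 27 ✓ — fails.
Primer 3 (26 nt, A=6 T=6 G=8 C=6): Tm = 64.9 + 41·(14 − 16.4)/26 = 61.1°C ✓; GC 14/26 = 53.8% ✓; longest run = 2 ✓; length 26 ✓ — passes.

Primer 3 only.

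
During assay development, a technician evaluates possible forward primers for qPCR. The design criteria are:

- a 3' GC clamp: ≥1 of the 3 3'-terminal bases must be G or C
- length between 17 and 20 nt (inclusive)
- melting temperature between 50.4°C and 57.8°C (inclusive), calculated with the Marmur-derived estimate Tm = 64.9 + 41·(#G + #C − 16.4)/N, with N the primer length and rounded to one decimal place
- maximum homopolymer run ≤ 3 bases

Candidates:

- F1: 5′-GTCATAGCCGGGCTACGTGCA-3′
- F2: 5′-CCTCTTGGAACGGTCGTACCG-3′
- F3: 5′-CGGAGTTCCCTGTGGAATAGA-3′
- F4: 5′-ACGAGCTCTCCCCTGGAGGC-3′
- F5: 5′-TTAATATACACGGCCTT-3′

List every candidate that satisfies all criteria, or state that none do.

F1 (21 nt, A=4 T=4 G=7 C=6): 3' end GCA has 2 G/C ✓; length 21, outside 17–20 ✗; Tm = 64.9 + 41·(13 − 16.4)/21 = 58.3°C, outside 50.4–57.8°C ✗; longest run = 3 ✓ — fails.
F2 (21 nt, A=3 T=5 G=6 C=7): 3' end CCG has 3 G/C ✓; length 21, outside 17–20 ✗; Tm = 64.9 + 41·(13 − 16.4)/21 = 58.3°C, outside 50.4–57.8°C ✗; longest run = 2 ✓ — fails.
F3 (21 nt, A=5 T=5 G=7 C=4): 3' end AGA has 1 G/C ✓; length 21, outside 17–20 ✗; Tm = 64.9 + 41·(11 − 16.4)/21 = 54.4°C ✓; longest run = 3 ✓ — fails.
F4 (20 nt, A=3 T=3 G=6 C=8): 3' end GGC has 3 G/C ✓; length 20 ✓; Tm = 64.9 + 41·(14 − 16.4)/20 = 60.0°C, outside 50.4–57.8°C ✗; longest run = 4, exceeds 3 ✗ — fails.
F5 (17 nt, A=5 T=6 G=2 C=4): 3' end CTT has 1 G/C ✓; length 17 ✓; Tm = 64.9 + 41·(6 − 16.4)/17 = 39.8°C, outside 50.4–57.8°C ✗; longest run = 2 ✓ — fails.

None of the candidates satisfy all criteria.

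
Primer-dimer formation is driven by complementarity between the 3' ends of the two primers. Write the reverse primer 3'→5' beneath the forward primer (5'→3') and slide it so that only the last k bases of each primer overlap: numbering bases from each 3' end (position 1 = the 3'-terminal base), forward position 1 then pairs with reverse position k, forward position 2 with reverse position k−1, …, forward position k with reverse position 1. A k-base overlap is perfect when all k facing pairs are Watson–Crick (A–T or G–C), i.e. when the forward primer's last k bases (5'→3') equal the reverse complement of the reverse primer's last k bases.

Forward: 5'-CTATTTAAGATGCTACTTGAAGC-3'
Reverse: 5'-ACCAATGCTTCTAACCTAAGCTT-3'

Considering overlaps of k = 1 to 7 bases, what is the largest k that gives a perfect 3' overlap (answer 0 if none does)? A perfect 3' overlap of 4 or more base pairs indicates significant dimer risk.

Longest perfect overlap: 4 complementary base pairs; significant dimer risk (threshold 4).

Last 7 bases (5'→3') — forward …TTGAAGC, reverse …TAAGCTT.
Reverse complement of the reverse primer's last 7 bases: AAGCTTA; its first k bases are the reverse complement of the reverse primer's last k bases, so a perfect k-base overlap needs the forward primer's last k bases to equal them.
Comparing (forward last k vs required): k=1: C vs A ✗; k=2: GC vs AA ✗; k=3: AGC vs AAG ✗; k=4: AAGC vs AAGC ✓; k=5: GAAGC vs AAGCT ✗; k=6: TGAAGC vs AAGCTT ✗; k=7: TTGAAGC vs AAGCTTA ✗.
Only k = 4 is perfect, so the longest perfect 3' overlap is 4.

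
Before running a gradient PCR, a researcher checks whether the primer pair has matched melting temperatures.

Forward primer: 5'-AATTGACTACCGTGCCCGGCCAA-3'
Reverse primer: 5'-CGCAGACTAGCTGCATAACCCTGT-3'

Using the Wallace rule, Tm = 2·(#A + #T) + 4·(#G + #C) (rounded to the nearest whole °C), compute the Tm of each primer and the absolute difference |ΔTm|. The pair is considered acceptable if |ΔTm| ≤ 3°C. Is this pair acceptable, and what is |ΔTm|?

Forward: A=6 T=4 G=5 C=8 → Tm = 2·10 + 4·13 = 72°C.
Reverse: A=6 T=5 G=5 C=8 → Tm = 2·11 + 4·13 = 74°C.
|ΔTm| = |72 − 74| = 2°C, ≤ 3°C.

|ΔTm| = 2°C; the pair is acceptable.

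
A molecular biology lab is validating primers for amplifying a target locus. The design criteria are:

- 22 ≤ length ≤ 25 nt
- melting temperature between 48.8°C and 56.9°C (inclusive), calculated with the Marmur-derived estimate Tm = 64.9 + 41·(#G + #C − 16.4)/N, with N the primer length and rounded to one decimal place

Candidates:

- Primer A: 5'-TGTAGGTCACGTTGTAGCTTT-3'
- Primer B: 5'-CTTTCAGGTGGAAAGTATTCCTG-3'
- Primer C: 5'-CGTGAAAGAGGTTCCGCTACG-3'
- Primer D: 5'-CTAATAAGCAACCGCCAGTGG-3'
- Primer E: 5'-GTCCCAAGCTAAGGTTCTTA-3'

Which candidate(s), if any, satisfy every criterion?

Primer A (21 nt, A=3 T=9 G=6 C=3): length 21, outside 22–25 ✗; Tm = 64.9 + 41·(9 − 16.4)/21 = 50.5°C ✓ — fails.
Primer B (23 nt, A=5 T=8 G=6 C=4): length 23 ✓; Tm = 64.9 + 41·(10 − 16.4)/23 = 53.5°C ✓ — passes.
Primer C (21 nt, A=5 T=4 G=7 C=5): length 21, outside 22–25 ✗; Tm = 64.9 + 41·(12 − 16.4)/21 = 56.3°C ✓ — fails.
Primer D (21 nt, A=7 T=3 G=5 C=6): length 21, outside 22–25 ✗; Tm = 64.9 + 41·(11 − 16.4)/21 = 54.4°C ✓ — fails.
Primer E (20 nt, A=5 T=6 G=4 C=5): length 20, outside 22–25 ✗; Tm = 64.9 + 41·(9 − 16.4)/20 = 49.7°C ✓ — fails.

Primer B only.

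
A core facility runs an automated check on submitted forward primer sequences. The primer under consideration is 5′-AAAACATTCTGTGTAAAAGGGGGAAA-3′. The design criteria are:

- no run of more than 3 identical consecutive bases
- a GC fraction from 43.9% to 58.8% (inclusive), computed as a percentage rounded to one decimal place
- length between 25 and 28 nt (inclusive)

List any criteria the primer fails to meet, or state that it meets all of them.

Base counts: A=12, T=5, G=7, C=2 (length 26).
homopolymer run: longest run = 5, exceeds 3 ✗
GC content: GC 9/26 = 34.6%, outside 43.9–58.8% ✗
length: length 26 ✓

Fails: homopolymer run, GC content.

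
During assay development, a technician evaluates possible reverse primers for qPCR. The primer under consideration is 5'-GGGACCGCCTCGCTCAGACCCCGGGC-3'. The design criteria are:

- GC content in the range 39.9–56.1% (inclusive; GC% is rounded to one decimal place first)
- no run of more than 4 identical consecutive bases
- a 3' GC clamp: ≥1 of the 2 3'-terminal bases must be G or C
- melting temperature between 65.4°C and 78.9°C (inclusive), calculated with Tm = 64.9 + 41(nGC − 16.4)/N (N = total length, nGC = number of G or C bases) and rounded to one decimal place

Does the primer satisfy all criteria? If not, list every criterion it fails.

Fails: GC content.

Base counts: A=3, T=2, G=9, C=12 (length 26).
GC content: GC 21/26 = 80.8%, outside 39.9–56.1% ✗
homopolymer run: longest run = 4 ✓
GC clamp: 3' end GC has 2 G/C ✓
Tm: Tm = 64.9 + 41·(21 − 16.4)/26 = 72.2°C ✓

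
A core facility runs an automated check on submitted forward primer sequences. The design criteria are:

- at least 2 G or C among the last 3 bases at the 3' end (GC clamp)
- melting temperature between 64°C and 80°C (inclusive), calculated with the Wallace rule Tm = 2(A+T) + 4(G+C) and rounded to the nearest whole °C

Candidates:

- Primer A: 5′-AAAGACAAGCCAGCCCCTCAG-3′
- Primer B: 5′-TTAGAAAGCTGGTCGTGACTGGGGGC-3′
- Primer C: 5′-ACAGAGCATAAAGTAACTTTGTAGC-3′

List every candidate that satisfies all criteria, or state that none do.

Primer A (21 nt, A=8 T=1 G=4 C=8): 3' end CAG has 2 G/C ✓; Tm = 2·9 + 4·12 = 66°C ✓ — passes.
Primer B (26 nt, A=5 T=6 G=11 C=4): 3' end GGC has 3 G/C ✓; Tm = 2·11 + 4·15 = 82°C, outside 64–80°C ✗ — fails.
Primer C (25 nt, A=10 T=6 G=5 C=4): 3' end AGC has 2 G/C ✓; Tm = 2·16 + 4·9 = 68°C ✓ — passes.

Primer A and Primer C.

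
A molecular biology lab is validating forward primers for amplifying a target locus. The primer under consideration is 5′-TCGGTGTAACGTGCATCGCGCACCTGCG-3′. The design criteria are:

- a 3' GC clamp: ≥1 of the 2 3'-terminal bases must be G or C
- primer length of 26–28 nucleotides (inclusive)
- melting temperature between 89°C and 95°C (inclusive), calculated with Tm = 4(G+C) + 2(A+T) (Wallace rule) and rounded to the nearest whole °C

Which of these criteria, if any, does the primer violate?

Meets all criteria.

Base counts: A=4, T=6, G=9, C=9 (length 28).
GC clamp: 3' end CG has 2 G/C ✓
length: length 28 ✓
Tm: Tm = 2·10 + 4·18 = 92°C ✓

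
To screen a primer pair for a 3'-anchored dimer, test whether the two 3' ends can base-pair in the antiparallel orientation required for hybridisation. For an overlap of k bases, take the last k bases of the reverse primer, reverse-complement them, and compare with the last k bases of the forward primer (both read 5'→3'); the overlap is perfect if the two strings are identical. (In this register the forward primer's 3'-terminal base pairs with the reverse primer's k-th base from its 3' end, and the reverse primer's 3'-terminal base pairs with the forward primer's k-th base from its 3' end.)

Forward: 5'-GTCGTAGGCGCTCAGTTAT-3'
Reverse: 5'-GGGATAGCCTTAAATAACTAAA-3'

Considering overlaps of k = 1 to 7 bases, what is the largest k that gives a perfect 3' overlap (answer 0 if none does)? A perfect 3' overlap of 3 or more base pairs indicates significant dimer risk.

Last 7 bases (5'→3') — forward …CAGTTAT, reverse …AACTAAA.
Reverse complement of the reverse primer's last 7 bases: TTTAGTT; its first k bases are the reverse complement of the reverse primer's last k bases, so a perfect k-base overlap needs the forward primer's last k bases to equal them.
Comparing (forward last k vs required): k=1: T vs T ✓; k=2: AT vs TT ✗; k=3: TAT vs TTT ✗; k=4: TTAT vs TTTA ✗; k=5: GTTAT vs TTTAG ✗; k=6: AGTTAT vs TTTAGT ✗; k=7: CAGTTAT vs TTTAGTT ✗.
Only k = 1 is perfect, so the longest perfect 3' overlap is 1.

Longest perfect overlap: 1 complementary base pair; below the dimer-risk threshold (threshold 3).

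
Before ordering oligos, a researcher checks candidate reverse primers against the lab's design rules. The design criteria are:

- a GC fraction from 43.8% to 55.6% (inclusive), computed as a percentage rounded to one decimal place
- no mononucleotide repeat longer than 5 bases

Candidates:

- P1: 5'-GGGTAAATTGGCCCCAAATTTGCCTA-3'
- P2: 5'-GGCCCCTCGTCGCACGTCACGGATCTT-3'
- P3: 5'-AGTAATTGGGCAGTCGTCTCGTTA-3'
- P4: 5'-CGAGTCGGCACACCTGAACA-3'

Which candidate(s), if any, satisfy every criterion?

P1 and P3.

P1 (26 nt, A=7 T=7 G=6 C=6): GC 12/26 = 46.2% ✓; longest run = 4 ✓ — passes.
P2 (27 nt, A=3 T=6 G=7 C=11): GC 18/27 = 66.7%, outside 43.8–55.6% ✗; longest run = 4 ✓ — fails.
P3 (24 nt, A=5 T=8 G=7 C=4): GC 11/24 = 45.8% ✓; longest run = 3 ✓ — passes.
P4 (20 nt, A=6 T=2 G=5 C=7): GC 12/20 = 60.0%, outside 43.8–55.6% ✗; longest run = 2 ✓ — fails.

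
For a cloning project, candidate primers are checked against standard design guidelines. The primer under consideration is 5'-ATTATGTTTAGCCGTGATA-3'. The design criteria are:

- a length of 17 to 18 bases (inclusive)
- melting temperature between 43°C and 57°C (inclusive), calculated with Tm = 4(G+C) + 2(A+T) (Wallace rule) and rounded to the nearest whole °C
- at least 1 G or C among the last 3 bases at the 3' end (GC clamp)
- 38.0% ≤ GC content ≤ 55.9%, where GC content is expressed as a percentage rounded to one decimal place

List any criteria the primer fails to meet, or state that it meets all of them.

Base counts: A=5, T=8, G=4, C=2 (length 19).
length: length 19, outside 17–18 ✗
Tm: Tm = 2·13 + 4·6 = 50°C ✓
GC clamp: 3' end ATA has 0 G/C, need ≥1 ✗
GC content: GC 6/19 = 31.6%, outside 38.0–55.9% ✗

Fails: length, GC clamp, GC content.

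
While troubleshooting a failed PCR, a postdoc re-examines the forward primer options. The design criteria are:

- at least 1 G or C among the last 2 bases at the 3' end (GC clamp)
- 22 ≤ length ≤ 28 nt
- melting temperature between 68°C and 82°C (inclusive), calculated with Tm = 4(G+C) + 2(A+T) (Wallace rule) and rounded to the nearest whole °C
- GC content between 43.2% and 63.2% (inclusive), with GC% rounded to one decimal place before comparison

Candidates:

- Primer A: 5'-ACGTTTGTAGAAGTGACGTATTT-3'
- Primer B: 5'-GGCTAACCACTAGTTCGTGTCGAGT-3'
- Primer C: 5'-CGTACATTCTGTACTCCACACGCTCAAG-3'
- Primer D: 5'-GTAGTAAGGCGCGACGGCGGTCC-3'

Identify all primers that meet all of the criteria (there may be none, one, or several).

Primer A (23 nt, A=6 T=9 G=6 C=2): 3' end TT has 0 G/C, need ≥1 ✗; length 23 ✓; Tm = 2·15 + 4·8 = 62°C, outside 68–82°C ✗; GC 8/23 = 34.8%, outside 43.2–63.2% ✗ — fails.
Primer B (25 nt, A=5 T=7 G=7 C=6): 3' end GT has 1 G/C ✓; length 25 ✓; Tm = 2·12 + 4·13 = 76°C ✓; GC 13/25 = 52.0% ✓ — passes.
Primer C (28 nt, A=7 T=7 G=4 C=10): 3' end AG has 1 G/C ✓; length 28 ✓; Tm = 2·14 + 4·14 = 84°C, outside 68–82°C ✗; GC 14/28 = 50.0% ✓ — fails.
Primer D (23 nt, A=4 T=3 G=10 C=6): 3' end CC has 2 G/C ✓; length 23 ✓; Tm = 2·7 + 4·16 = 78°C ✓; GC 16/23 = 69.6%, outside 43.2–63.2% ✗ — fails.

Primer B only.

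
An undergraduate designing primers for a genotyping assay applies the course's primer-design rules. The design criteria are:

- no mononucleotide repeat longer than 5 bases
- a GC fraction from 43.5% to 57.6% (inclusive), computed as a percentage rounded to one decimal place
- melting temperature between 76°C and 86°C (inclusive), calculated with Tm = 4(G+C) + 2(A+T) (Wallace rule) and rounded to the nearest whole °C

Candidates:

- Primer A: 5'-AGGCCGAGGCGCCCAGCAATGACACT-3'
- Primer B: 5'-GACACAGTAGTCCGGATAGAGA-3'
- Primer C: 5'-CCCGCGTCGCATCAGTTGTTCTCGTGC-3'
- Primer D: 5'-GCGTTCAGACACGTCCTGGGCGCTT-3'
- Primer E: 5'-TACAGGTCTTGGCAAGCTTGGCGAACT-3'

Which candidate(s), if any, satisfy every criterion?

Primer E only.

Primer A (26 nt, A=7 T=2 G=8 C=9): longest run = 3 ✓; GC 17/26 = 65.4%, outside 43.5–57.6% ✗; Tm = 2·9 + 4·17 = 86°C ✓ — fails.
Primer B (22 nt, A=8 T=3 G=7 C=4): longest run = 2 ✓; GC 11/22 = 50.0% ✓; Tm = 2·11 + 4·11 = 66°C, outside 76–86°C ✗ — fails.
Primer C (27 nt, A=2 T=8 G=7 C=10): longest run = 3 ✓; GC 17/27 = 63.0%, outside 43.5–57.6% ✗; Tm = 2·10 + 4·17 = 88°C, outside 76–86°C ✗ — fails.
Primer D (25 nt, A=3 T=6 G=8 C=8): longest run = 3 ✓; GC 16/25 = 64.0%, outside 43.5–57.6% ✗; Tm = 2·9 + 4·16 = 82°C ✓ — fails.
Primer E (27 nt, A=6 T=7 G=8 C=6): longest run = 2 ✓; GC 14/27 = 51.9% ✓; Tm = 2·13 + 4·14 = 82°C ✓ — passes.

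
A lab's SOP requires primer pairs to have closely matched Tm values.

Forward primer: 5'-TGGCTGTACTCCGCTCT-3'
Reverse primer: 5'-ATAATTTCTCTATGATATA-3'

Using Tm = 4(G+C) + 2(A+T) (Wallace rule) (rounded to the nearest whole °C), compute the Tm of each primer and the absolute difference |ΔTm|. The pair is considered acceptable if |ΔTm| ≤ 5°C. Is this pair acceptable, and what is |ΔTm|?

|ΔTm| = 10°C; the pair is not acceptable.

Forward: A=1 T=6 G=4 C=6 → Tm = 2·7 + 4·10 = 54°C.
Reverse: A=7 T=9 G=1 C=2 → Tm = 2·16 + 4·3 = 44°C.
|ΔTm| = |54 − 44| = 10°C, > 5°C.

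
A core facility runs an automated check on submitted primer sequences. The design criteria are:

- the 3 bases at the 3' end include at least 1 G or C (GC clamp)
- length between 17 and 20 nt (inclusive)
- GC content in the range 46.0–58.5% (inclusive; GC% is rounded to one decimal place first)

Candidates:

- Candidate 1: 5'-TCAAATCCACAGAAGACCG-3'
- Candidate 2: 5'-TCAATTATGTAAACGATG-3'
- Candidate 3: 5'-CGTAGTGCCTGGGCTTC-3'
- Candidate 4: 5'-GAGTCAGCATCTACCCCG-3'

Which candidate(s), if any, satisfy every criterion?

Candidate 1 (19 nt, A=8 T=2 G=3 C=6): 3' end CCG has 3 G/C ✓; length 19 ✓; GC 9/19 = 47.4% ✓ — passes.
Candidate 2 (18 nt, A=7 T=6 G=3 C=2): 3' end ATG has 1 G/C ✓; length 18 ✓; GC 5/18 = 27.8%, outside 46.0–58.5% ✗ — fails.
Candidate 3 (17 nt, A=1 T=5 G=6 C=5): 3' end TTC has 1 G/C ✓; length 17 ✓; GC 11/17 = 64.7%, outside 46.0–58.5% ✗ — fails.
Candidate 4 (18 nt, A=4 T=3 G=4 C=7): 3' end CCG has 3 G/C ✓; length 18 ✓; GC 11/18 = 61.1%, outside 46.0–58.5% ✗ — fails.

Candidate 1 only.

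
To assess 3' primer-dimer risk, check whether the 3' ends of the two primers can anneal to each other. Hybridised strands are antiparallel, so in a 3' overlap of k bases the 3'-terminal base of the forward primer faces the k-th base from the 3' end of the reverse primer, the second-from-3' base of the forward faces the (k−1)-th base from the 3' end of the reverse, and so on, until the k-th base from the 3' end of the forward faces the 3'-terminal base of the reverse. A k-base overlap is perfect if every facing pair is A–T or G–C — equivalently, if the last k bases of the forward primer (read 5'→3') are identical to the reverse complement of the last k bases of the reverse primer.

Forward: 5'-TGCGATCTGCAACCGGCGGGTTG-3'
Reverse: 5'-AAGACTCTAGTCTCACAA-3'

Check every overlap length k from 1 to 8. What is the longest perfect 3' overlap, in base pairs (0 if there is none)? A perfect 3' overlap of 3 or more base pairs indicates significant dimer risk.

Last 8 bases (5'→3') — forward …GCGGGTTG, reverse …TCTCACAA.
Reverse complement of the reverse primer's last 8 bases: TTGTGAGA; its first k bases are the reverse complement of the reverse primer's last k bases, so a perfect k-base overlap needs the forward primer's last k bases to equal them.
Comparing (forward last k vs required): k=1: G vs T ✗; k=2: TG vs TT ✗; k=3: TTG vs TTG ✓; k=4: GTTG vs TTGT ✗; k=5: GGTTG vs TTGTG ✗; k=6: GGGTTG vs TTGTGA ✗; k=7: CGGGTTG vs TTGTGAG ✗; k=8: GCGGGTTG vs TTGTGAGA ✗.
Only k = 3 is perfect, so the longest perfect 3' overlap is 3.

Longest perfect overlap: 3 complementary base pairs; significant dimer risk (threshold 3).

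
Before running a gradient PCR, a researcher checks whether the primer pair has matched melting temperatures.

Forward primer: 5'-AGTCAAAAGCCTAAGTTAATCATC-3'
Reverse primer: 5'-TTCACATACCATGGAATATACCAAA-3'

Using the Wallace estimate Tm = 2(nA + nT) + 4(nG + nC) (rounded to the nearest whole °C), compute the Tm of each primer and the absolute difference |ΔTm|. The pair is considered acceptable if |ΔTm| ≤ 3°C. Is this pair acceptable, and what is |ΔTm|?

|ΔTm| = 2°C; the pair is acceptable.

Forward: A=10 T=6 G=3 C=5 → Tm = 2·16 + 4·8 = 64°C.
Reverse: A=11 T=6 G=2 C=6 → Tm = 2·17 + 4·8 = 66°C.
|ΔTm| = |64 − 66| = 2°C, ≤ 3°C.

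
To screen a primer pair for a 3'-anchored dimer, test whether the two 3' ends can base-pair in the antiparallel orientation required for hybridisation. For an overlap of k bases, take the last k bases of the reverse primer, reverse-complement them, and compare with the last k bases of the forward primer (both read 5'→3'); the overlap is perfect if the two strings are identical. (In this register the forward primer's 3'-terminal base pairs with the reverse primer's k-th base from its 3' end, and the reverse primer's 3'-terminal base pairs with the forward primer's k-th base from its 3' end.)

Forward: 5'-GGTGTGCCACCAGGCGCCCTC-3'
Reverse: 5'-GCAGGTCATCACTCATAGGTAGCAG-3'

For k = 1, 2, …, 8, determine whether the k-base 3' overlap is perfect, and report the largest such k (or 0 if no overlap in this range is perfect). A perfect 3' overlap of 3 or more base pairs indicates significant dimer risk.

Last 8 bases (5'→3') — forward …GCGCCCTC, reverse …GGTAGCAG.
Reverse complement of the reverse primer's last 8 bases: CTGCTACC; its first k bases are the reverse complement of the reverse primer's last k bases, so a perfect k-base overlap needs the forward primer's last k bases to equal them.
Comparing (forward last k vs required): k=1: C vs C ✓; k=2: TC vs CT ✗; k=3: CTC vs CTG ✗; k=4: CCTC vs CTGC ✗; k=5: CCCTC vs CTGCT ✗; k=6: GCCCTC vs CTGCTA ✗; k=7: CGCCCTC vs CTGCTAC ✗; k=8: GCGCCCTC vs CTGCTACC ✗.
Only k = 1 is perfect, so the longest perfect 3' overlap is 1.

Longest perfect overlap: 1 complementary base pair; below the dimer-risk threshold (threshold 3).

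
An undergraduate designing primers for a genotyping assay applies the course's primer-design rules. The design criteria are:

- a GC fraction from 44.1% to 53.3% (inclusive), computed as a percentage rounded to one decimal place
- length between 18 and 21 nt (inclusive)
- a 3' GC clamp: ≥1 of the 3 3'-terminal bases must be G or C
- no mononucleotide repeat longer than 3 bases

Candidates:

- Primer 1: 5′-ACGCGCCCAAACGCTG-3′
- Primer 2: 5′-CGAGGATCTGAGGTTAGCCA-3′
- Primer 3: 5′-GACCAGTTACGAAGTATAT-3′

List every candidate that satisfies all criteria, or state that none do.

Primer 1 (16 nt, A=4 T=1 G=4 C=7): GC 11/16 = 68.8%, outside 44.1–53.3% ✗; length 16, outside 18–21 ✗; 3' end CTG has 2 G/C ✓; longest run = 3 ✓ — fails.
Primer 2 (20 nt, A=5 T=4 G=7 C=4): GC 11/20 = 55.0%, outside 44.1–53.3% ✗; length 20 ✓; 3' end CCA has 2 G/C ✓; longest run = 2 ✓ — fails.
Primer 3 (19 nt, A=7 T=5 G=4 C=3): GC 7/19 = 36.8%, outside 44.1–53.3% ✗; length 19 ✓; 3' end TAT has 0 G/C, need ≥1 ✗; longest run = 2 ✓ — fails.

None of the candidates satisfy all criteria.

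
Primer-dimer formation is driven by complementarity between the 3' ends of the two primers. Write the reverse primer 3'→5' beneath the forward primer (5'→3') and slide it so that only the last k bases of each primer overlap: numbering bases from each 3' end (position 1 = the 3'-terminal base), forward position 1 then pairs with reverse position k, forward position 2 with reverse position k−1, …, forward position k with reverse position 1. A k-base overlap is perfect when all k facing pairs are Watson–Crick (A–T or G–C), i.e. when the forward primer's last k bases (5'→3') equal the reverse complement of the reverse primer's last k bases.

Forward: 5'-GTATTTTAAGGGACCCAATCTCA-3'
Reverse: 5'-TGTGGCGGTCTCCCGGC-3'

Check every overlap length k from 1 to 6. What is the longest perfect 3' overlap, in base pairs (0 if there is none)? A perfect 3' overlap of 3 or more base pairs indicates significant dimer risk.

Longest perfect overlap: 0 complementary base pairs; below the dimer-risk threshold (threshold 3).

Last 6 bases (5'→3') — forward …ATCTCA, reverse …CCCGGC.
Reverse complement of the reverse primer's last 6 bases: GCCGGG; its first k bases are the reverse complement of the reverse primer's last k bases, so a perfect k-base overlap needs the forward primer's last k bases to equal them.
Comparing (forward last k vs required): k=1: A vs G ✗; k=2: CA vs GC ✗; k=3: TCA vs GCC ✗; k=4: CTCA vs GCCG ✗; k=5: TCTCA vs GCCGG ✗; k=6: ATCTCA vs GCCGGG ✗.
No overlap length from 1 to 6 is perfect, so the longest perfect 3' overlap is 0.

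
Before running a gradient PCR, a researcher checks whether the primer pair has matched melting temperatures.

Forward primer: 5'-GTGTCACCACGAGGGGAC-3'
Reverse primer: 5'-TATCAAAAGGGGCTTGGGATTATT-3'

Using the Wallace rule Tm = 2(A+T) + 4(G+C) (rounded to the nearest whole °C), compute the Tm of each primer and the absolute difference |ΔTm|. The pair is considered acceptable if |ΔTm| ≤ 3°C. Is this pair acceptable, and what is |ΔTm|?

|ΔTm| = 6°C; the pair is not acceptable.

Forward: A=4 T=2 G=7 C=5 → Tm = 2·6 + 4·12 = 60°C.
Reverse: A=7 T=8 G=7 C=2 → Tm = 2·15 + 4·9 = 66°C.
|ΔTm| = |60 − 66| = 6°C, > 3°C.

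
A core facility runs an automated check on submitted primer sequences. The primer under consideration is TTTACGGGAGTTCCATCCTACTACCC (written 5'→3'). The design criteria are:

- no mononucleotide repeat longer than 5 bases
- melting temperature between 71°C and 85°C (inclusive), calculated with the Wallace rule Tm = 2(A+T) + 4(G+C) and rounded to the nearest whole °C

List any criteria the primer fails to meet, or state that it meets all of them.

Meets all criteria.

Base counts: A=5, T=8, G=4, C=9 (length 26).
homopolymer run: longest run = 3 ✓
Tm: Tm = 2·13 + 4·13 = 78°C ✓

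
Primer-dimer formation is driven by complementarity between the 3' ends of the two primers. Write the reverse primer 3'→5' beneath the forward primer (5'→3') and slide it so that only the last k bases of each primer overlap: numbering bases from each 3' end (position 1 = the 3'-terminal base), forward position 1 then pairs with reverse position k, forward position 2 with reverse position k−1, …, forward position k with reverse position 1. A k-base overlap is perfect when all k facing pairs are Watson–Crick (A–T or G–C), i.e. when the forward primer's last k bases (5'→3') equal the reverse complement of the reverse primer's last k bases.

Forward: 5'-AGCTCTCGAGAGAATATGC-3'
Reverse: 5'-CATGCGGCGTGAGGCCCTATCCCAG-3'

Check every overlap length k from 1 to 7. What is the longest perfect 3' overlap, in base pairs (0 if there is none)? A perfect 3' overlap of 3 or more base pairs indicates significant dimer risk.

Last 7 bases (5'→3') — forward …AATATGC, reverse …ATCCCAG.
Reverse complement of the reverse primer's last 7 bases: CTGGGAT; its first k bases are the reverse complement of the reverse primer's last k bases, so a perfect k-base overlap needs the forward primer's last k bases to equal them.
Comparing (forward last k vs required): k=1: C vs C ✓; k=2: GC vs CT ✗; k=3: TGC vs CTG ✗; k=4: ATGC vs CTGG ✗; k=5: TATGC vs CTGGG ✗; k=6: ATATGC vs CTGGGA ✗; k=7: AATATGC vs CTGGGAT ✗.
Only k = 1 is perfect, so the longest perfect 3' overlap is 1.

Longest perfect overlap: 1 complementary base pair; below the dimer-risk threshold (threshold 3).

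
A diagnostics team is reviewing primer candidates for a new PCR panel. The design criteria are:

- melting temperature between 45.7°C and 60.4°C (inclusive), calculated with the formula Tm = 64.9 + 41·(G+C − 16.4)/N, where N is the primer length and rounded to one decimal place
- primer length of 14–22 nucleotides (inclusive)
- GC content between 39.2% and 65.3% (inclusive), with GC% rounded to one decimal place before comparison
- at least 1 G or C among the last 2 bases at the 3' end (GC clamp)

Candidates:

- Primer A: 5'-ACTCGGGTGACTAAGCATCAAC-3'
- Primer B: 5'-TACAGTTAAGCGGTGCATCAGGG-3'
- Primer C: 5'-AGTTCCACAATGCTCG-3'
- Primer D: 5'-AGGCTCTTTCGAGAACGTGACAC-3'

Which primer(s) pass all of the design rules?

Primer A only.

Primer A (22 nt, A=7 T=4 G=5 C=6): Tm = 64.9 + 41·(11 − 16.4)/22 = 54.8°C ✓; length 22 ✓; GC 11/22 = 50.0% ✓; 3' end AC has 1 G/C ✓ — passes.
Primer B (23 nt, A=6 T=5 G=8 C=4): Tm = 64.9 + 41·(12 − 16.4)/23 = 57.1°C ✓; length 23, outside 14–22 ✗; GC 12/23 = 52.2% ✓; 3' end GG has 2 G/C ✓ — fails.
Primer C (16 nt, A=4 T=4 G=3 C=5): Tm = 64.9 + 41·(8 − 16.4)/16 = 43.4°C, outside 45.7–60.4°C ✗; length 16 ✓; GC 8/16 = 50.0% ✓; 3' end CG has 2 G/C ✓ — fails.
Primer D (23 nt, A=6 T=5 G=6 C=6): Tm = 64.9 + 41·(12 − 16.4)/23 = 57.1°C ✓; length 23, outside 14–22 ✗; GC 12/23 = 52.2% ✓; 3' end AC has 1 G/C ✓ — fails.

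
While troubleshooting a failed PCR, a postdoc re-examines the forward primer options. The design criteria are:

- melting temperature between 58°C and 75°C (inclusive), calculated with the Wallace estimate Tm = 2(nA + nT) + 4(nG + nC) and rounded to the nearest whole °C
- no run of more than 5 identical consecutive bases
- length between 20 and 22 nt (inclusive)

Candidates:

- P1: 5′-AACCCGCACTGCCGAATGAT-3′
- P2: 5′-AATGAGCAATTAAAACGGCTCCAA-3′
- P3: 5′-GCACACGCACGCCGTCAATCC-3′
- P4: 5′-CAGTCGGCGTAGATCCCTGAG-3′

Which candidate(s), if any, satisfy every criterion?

P1 (20 nt, A=6 T=3 G=4 C=7): Tm = 2·9 + 4·11 = 62°C ✓; longest run = 3 ✓; length 20 ✓ — passes.
P2 (24 nt, A=11 T=4 G=4 C=5): Tm = 2·15 + 4·9 = 66°C ✓; longest run = 4 ✓; length 24, outside 20–22 ✗ — fails.
P3 (21 nt, A=5 T=2 G=4 C=10): Tm = 2·7 + 4·14 = 70°C ✓; longest run = 2 ✓; length 21 ✓ — passes.
P4 (21 nt, A=4 T=4 G=7 C=6): Tm = 2·8 + 4·13 = 68°C ✓; longest run = 3 ✓; length 21 ✓ — passes.

P1, P3 and P4.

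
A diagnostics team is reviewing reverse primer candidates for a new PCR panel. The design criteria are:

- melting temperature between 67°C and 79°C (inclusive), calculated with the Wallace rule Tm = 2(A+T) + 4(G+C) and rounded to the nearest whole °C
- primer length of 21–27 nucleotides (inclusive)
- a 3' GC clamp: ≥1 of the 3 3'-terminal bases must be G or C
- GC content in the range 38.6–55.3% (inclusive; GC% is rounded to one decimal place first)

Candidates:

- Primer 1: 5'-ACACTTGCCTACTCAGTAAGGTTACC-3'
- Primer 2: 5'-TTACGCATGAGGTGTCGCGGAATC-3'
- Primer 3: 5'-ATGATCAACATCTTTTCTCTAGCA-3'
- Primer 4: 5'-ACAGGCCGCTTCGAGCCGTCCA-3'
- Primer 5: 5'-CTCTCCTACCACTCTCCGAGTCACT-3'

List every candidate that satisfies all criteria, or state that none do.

Primer 1 and Primer 2.

Primer 1 (26 nt, A=7 T=7 G=4 C=8): Tm = 2·14 + 4·12 = 76°C ✓; length 26 ✓; 3' end ACC has 2 G/C ✓; GC 12/26 = 46.2% ✓ — passes.
Primer 2 (24 nt, A=5 T=6 G=8 C=5): Tm = 2·11 + 4·13 = 74°C ✓; length 24 ✓; 3' end ATC has 1 G/C ✓; GC 13/24 = 54.2% ✓ — passes.
Primer 3 (24 nt, A=7 T=9 G=2 C=6): Tm = 2·16 + 4·8 = 64°C, outside 67–79°C ✗; length 24 ✓; 3' end GCA has 2 G/C ✓; GC 8/24 = 33.3%, outside 38.6–55.3% ✗ — fails.
Primer 4 (22 nt, A=4 T=3 G=6 C=9): Tm = 2·7 + 4·15 = 74°C ✓; length 22 ✓; 3' end CCA has 2 G/C ✓; GC 15/22 = 68.2%, outside 38.6–55.3% ✗ — fails.
Primer 5 (25 nt, A=4 T=7 G=2 C=12): Tm = 2·11 + 4·14 = 78°C ✓; length 25 ✓; 3' end ACT has 1 G/C ✓; GC 14/25 = 56.0%, outside 38.6–55.3% ✗ — fails.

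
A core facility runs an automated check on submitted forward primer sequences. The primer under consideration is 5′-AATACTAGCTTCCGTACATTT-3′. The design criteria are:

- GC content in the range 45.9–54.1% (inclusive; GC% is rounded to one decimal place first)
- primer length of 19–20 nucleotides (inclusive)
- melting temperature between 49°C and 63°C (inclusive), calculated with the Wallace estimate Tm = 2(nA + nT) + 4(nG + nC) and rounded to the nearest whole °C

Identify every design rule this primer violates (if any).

Fails: GC content, length.

Base counts: A=6, T=8, G=2, C=5 (length 21).
GC content: GC 7/21 = 33.3%, outside 45.9–54.1% ✗
length: length 21, outside 19–20 ✗
Tm: Tm = 2·14 + 4·7 = 56°C ✓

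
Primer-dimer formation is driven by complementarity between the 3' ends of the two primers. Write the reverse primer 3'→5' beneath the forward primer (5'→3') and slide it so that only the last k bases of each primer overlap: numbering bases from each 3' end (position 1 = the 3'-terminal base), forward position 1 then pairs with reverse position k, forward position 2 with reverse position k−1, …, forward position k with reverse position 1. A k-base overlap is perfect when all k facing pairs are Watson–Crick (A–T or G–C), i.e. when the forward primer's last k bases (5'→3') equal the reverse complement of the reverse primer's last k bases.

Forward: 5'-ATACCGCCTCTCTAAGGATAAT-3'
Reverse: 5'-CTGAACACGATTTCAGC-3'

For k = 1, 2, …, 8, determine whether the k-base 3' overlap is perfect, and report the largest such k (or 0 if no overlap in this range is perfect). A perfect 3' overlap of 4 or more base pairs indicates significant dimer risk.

Longest perfect overlap: 0 complementary base pairs; below the dimer-risk threshold (threshold 4).

Last 8 bases (5'→3') — forward …AGGATAAT, reverse …ATTTCAGC.
Reverse complement of the reverse primer's last 8 bases: GCTGAAAT; its first k bases are the reverse complement of the reverse primer's last k bases, so a perfect k-base overlap needs the forward primer's last k bases to equal them.
Comparing (forward last k vs required): k=1: T vs G ✗; k=2: AT vs GC ✗; k=3: AAT vs GCT ✗; k=4: TAAT vs GCTG ✗; k=5: ATAAT vs GCTGA ✗; k=6: GATAAT vs GCTGAA ✗; k=7: GGATAAT vs GCTGAAA ✗; k=8: AGGATAAT vs GCTGAAAT ✗.
No overlap length from 1 to 8 is perfect, so the longest perfect 3' overlap is 0.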